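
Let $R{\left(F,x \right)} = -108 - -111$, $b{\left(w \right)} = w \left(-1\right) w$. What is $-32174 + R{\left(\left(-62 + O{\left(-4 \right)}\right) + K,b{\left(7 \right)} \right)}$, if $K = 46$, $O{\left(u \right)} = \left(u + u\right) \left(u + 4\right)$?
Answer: $-32171$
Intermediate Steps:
$O{\left(u \right)} = 2 u \left(4 + u\right)$
$b{\left(w \right)} = - w^{2}$ ($b{\left(w \right)} = - w w = - w^{2}$)
$R{\left(F,x \right)} = 3$ ($R{\left(F,x \right)} = -108 + 111 = 3$)
$-32174 + R{\left(\left(-62 + O{\left(-4 \right)}\right) + K,b{\left(7 \right)} \right)} = -32174 + 3 = -32171$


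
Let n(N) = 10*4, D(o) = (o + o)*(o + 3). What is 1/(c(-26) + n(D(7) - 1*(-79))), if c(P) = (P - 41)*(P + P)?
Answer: 1/3524 ≈ 0.00028377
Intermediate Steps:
c(P) = 2*P*(-41 + P) (c(P) = (-41 + P)*(2*P) = 2*P*(-41 + P))
D(o) = 2*o*(3 + o) (D(o) = (2*o)*(3 + o) = 2*o*(3 + o))
n(N) = 40
1/(c(-26) + n(D(7) - 1*(-79))) = 1/(2*(-26)*(-41 - 26) + 40) = 1/(2*(-26)*(-67) + 40) = 1/(3484 + 40) = 1/3524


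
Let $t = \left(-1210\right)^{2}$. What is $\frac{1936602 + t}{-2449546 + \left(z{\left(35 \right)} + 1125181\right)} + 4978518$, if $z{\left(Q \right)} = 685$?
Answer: $\frac{3294980652769}{661840} \approx 4.9785 \cdot 10^{6}$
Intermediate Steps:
$t = 1464100$
$\frac{1936602 + t}{-2449546 + \left(z{\left(35 \right)} + 1125181\right)} + 4978518 = \frac{1936602 + 1464100}{-2449546 + \left(685 + 1125181\right)} + 4978518 = \frac{3400702}{-2449546 + 1125866} + 4978518 = \frac{3400702}{-1323680} + 4978518 = 3400702 \left(- \frac{1}{1323680}\right) + 4978518 = - \frac{1700351}{661840} + 4978518 = \frac{3294980652769}{661840}$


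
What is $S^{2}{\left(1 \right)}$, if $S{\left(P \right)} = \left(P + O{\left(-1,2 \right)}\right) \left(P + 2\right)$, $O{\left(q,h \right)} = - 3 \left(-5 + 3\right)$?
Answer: $441$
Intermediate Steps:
$O{\left(q,h \right)} = 6$ ($O{\left(q,h \right)} = \left(-3\right) \left(-2\right) = 6$)
$S{\left(P \right)} = \left(2 + P\right) \left(6 + P\right)$ ($S{\left(P \right)} = \left(P + 6\right) \left(P + 2\right) = \left(6 + P\right) \left(2 + P\right) = \left(2 + P\right) \left(6 + P\right)$)
$S^{2}{\left(1 \right)} = \left(12 + 1^{2} + 8 \cdot 1\right)^{2} = \left(12 + 1 + 8\right)^{2} = 21^{2} = 441$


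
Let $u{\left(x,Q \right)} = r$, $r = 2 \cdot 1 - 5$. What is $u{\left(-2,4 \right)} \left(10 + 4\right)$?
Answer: $-42$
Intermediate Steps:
$r = -3$ ($r = 2 - 5 = -3$)
$u{\left(x,Q \right)} = -3$
$u{\left(-2,4 \right)} \left(10 + 4\right) = - 3 \left(10 + 4\right) = \left(-3\right) 14 = -42$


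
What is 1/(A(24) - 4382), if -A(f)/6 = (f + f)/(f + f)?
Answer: -1/4388 ≈ -0.00022789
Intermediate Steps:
A(f) = -6 (A(f) = -6*(f + f)/(f + f) = -6*2*f/(2*f) = -6*2*f*1/(2*f) = -6*1 = -6)
1/(A(24) - 4382) = 1/(-6 - 4382) = 1/(-4388) = -1/4388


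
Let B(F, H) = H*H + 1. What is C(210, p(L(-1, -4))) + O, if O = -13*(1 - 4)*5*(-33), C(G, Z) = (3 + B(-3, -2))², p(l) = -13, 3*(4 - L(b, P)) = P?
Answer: -6371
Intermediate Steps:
B(F, H) = 1 + H² (B(F, H) = H² + 1 = 1 + H²)
L(b, P) = 4 - P/3
C(G, Z) = 64 (C(G, Z) = (3 + (1 + (-2)²))² = (3 + (1 + 4))² = (3 + 5)² = 8² = 64)
O = -6435 (O = -(-39)*5*(-33) = -13*(-15)*(-33) = 195*(-33) = -6435)
C(210, p(L(-1, -4))) + O = 64 - 6435 = -6371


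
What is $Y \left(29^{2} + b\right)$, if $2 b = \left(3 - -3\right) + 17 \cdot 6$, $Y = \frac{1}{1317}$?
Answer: $\frac{895}{1317} \approx 0.67957$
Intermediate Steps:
$Y = \frac{1}{1317} \approx 0.0007593$
$b = 54$ ($b = \frac{\left(3 - -3\right) + 17 \cdot 6}{2} = \frac{\left(3 + 3\right) + 102}{2} = \frac{6 + 102}{2} = \frac{1}{2} \cdot 108 = 54$)
$Y \left(29^{2} + b\right) = \frac{29^{2} + 54}{1317} = \frac{841 + 54}{1317} = \frac{1}{1317} \cdot 895 = \frac{895}{1317}$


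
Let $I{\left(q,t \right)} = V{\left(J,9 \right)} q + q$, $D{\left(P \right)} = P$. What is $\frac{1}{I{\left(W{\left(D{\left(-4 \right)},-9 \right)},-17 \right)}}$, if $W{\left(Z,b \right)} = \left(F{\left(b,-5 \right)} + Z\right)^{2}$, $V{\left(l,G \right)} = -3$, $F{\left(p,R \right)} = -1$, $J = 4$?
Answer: $- \frac{1}{50} \approx -0.02$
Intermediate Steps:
$W{\left(Z,b \right)} = \left(-1 + Z\right)^{2}$
$I{\left(q,t \right)} = - 2 q$ ($I{\left(q,t \right)} = - 3 q + q = - 2 q$)
$\frac{1}{I{\left(W{\left(D{\left(-4 \right)},-9 \right)},-17 \right)}} = \frac{1}{\left(-2\right) \left(-1 - 4\right)^{2}} = \frac{1}{\left(-2\right) \left(-5\right)^{2}} = \frac{1}{\left(-2\right) 25} = \frac{1}{-50} = - \frac{1}{50}$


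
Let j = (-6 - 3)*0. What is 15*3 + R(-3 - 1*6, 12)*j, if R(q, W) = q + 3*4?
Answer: 45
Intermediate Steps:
R(q, W) = 12 + q (R(q, W) = q + 12 = 12 + q)
j = 0 (j = -9*0 = 0)
15*3 + R(-3 - 1*6, 12)*j = 15*3 + (12 + (-3 - 1*6))*0 = 45 + (12 + (-3 - 6))*0 = 45 + (12 - 9)*0 = 45 + 3*0 = 45 + 0 = 45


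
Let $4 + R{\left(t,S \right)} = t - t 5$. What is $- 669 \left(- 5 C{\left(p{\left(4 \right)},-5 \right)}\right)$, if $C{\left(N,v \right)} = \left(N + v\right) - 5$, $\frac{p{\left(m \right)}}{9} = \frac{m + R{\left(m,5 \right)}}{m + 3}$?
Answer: $- \frac{715830}{7} \approx -1.0226 \cdot 10^{5}$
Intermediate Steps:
$R{\left(t,S \right)} = -4 - 4 t$ ($R{\left(t,S \right)} = -4 + \left(t - t 5\right) = -4 + \left(t - 5 t\right) = -4 - 4 t$)
$p{\left(m \right)} = \frac{9 \left(-4 - 3 m\right)}{3 + m}$ ($p{\left(m \right)} = 9 \frac{m - \left(4 + 4 m\right)}{m + 3} = 9 \frac{-4 - 3 m}{3 + m} = \frac{9 \left(-4 - 3 m\right)}{3 + m}$)
$C{\left(N,v \right)} = -5 + N + v$
$- 669 \left(- 5 C{\left(p{\left(4 \right)},-5 \right)}\right) = - 669 \left(- 5 \left(-5 + \frac{9 \left(-4 - 12\right)}{3 + 4} - 5\right)\right) = - 669 \left(- 5 \left(-5 + \frac{9 \left(-4 - 12\right)}{7} - 5\right)\right) = - 669 \left(- 5 \left(-5 + 9 \cdot \frac{1}{7} \left(-16\right) - 5\right)\right) = - 669 \left(- 5 \left(-5 - \frac{144}{7} - 5\right)\right) = - 669 \left(\left(-5\right) \left(- \frac{214}{7}\right)\right) = \left(-669\right) \frac{1070}{7} = - \frac{715830}{7}$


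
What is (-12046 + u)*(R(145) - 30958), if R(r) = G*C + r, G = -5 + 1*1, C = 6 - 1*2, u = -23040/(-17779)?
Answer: 6601808196226/17779 ≈ 3.7133e+8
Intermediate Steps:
u = 23040/17779 (u = -23040*(-1/17779) = 23040/17779 ≈ 1.2959)
C = 4 (C = 6 - 2 = 4)
G = -4 (G = -5 + 1 = -4)
R(r) = -16 + r (R(r) = -4*4 + r = -16 + r)
(-12046 + u)*(R(145) - 30958) = (-12046 + 23040/17779)*((-16 + 145) - 30958) = -214142794*(129 - 30958)/17779 = -214142794/17779*(-30829) = 6601808196226/17779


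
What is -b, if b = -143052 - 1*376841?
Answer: 519893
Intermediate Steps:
b = -519893 (b = -143052 - 376841 = -519893)
-b = -1*(-519893) = 519893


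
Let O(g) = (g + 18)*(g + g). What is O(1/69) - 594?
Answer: -2825548/4761 ≈ -593.48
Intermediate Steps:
O(g) = 2*g*(18 + g) (O(g) = (18 + g)*(2*g) = 2*g*(18 + g))
O(1/69) - 594 = 2*(18 + 1/69)/69 - 594 = 2*(1/69)*(18 + 1/69) - 594 = 2*(1/69)*(1243/69) - 594 = 2486/4761 - 594 = -2825548/4761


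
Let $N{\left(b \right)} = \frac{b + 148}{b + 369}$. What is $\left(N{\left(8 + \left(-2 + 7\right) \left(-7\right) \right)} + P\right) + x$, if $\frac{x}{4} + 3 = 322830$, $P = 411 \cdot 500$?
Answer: $\frac{511908457}{342} \approx 1.4968 \cdot 10^{6}$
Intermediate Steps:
$N{\left(b \right)} = \frac{148 + b}{369 + b}$
$P = 205500$
$x = 1291308$ ($x = -12 + 4 \cdot 322830 = -12 + 1291320 = 1291308$)
$\left(N{\left(8 + \left(-2 + 7\right) \left(-7\right) \right)} + P\right) + x = \left(\frac{148 + \left(8 + \left(-2 + 7\right) \left(-7\right)\right)}{369 + \left(8 + \left(-2 + 7\right) \left(-7\right)\right)} + 205500\right) + 1291308 = \left(\frac{148 + \left(8 + 5 \left(-7\right)\right)}{369 + \left(8 + 5 \left(-7\right)\right)} + 205500\right) + 1291308 = \left(\frac{148 + \left(8 - 35\right)}{369 + \left(8 - 35\right)} + 205500\right) + 1291308 = \left(\frac{148 - 27}{369 - 27} + 205500\right) + 1291308 = \left(\frac{1}{342} \cdot 121 + 205500\right) + 1291308 = \left(\frac{121}{342} + 205500\right) + 1291308 = \frac{70281121}{342} + 1291308 = \frac{511908457}{342}$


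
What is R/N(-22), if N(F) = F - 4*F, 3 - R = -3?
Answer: 1/11 ≈ 0.090909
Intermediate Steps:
R = 6 (R = 3 - 1*(-3) = 3 + 3 = 6)
N(F) = -3*F
R/N(-22) = 6/((-3*(-22))) = 6/66 = 6*(1/66) = 1/11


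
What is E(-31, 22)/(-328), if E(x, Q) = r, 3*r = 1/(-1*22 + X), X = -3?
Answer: 1/24600 ≈ 4.0650e-5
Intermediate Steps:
r = -1/75 (r = 1/(3*(-1*22 - 3)) = 1/(3*(-22 - 3)) = (⅓)/(-25) = (⅓)*(-1/25) = -1/75 ≈ -0.013333)
E(x, Q) = -1/75
E(-31, 22)/(-328) = -1/75/(-328) = -1/75*(-1/328) = 1/24600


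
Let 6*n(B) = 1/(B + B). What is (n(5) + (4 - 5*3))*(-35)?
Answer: 4613/12 ≈ 384.42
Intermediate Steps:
n(B) = 1/(12*B) (n(B) = 1/(6*(B + B)) = 1/(6*((2*B))) = (1/(2*B))/6 = 1/(12*B))
(n(5) + (4 - 5*3))*(-35) = ((1/12)/5 + (4 - 5*3))*(-35) = ((1/12)*(⅕) + (4 - 15))*(-35) = (1/60 - 11)*(-35) = -659/60*(-35) = 4613/12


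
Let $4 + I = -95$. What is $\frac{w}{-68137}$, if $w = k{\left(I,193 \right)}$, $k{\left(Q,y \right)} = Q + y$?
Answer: $- \frac{94}{68137} \approx -0.0013796$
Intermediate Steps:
$I = -99$ ($I = -4 - 95 = -99$)
$w = 94$ ($w = -99 + 193 = 94$)
$\frac{w}{-68137} = \frac{94}{-68137} = 94 \left(- \frac{1}{68137}\right) = - \frac{94}{68137}$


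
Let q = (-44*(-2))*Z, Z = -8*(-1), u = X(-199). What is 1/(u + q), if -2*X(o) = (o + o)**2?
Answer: -1/78498 ≈ -1.2739e-5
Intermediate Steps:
X(o) = -2*o**2 (X(o) = -(o + o)**2/2 = -4*o**2/2 = -2*o**2)
u = -79202 (u = -2*(-199)**2 = -2*39601 = -79202)
Z = 8
q = 704 (q = -44*(-2)*8 = 88*8 = 704)
1/(u + q) = 1/(-79202 + 704) = 1/(-78498) = -1/78498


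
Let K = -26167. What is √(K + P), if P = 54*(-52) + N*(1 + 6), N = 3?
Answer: I*√28954 ≈ 170.16*I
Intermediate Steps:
P = -2787 (P = 54*(-52) + 3*(1 + 6) = -2808 + 3*7 = -2808 + 21 = -2787)
√(K + P) = √(-26167 - 2787) = √(-28954) = I*√28954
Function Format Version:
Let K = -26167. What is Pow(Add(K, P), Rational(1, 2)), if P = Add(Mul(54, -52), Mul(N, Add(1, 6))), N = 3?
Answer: Mul(I, Pow(28954, Rational(1, 2))) ≈ Mul(170.16, I)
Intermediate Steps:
P = -2787 (P = Add(Mul(54, -52), Mul(3, Add(1, 6))) = Add(-2808, Mul(3, 7)) = Add(-2808, 21) = -2787)
Pow(Add(K, P), Rational(1, 2)) = Pow(Add(-26167, -2787), Rational(1, 2)) = Pow(-28954, Rational(1, 2)) = Mul(I, Pow(28954, Rational(1, 2)))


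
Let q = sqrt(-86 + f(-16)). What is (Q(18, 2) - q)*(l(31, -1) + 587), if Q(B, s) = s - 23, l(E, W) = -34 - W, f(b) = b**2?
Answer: -11634 - 554*sqrt(170) ≈ -18857.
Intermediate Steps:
q = sqrt(170) (q = sqrt(-86 + (-16)**2) = sqrt(-86 + 256) = sqrt(170) ≈ 13.038)
Q(B, s) = -23 + s
(Q(18, 2) - q)*(l(31, -1) + 587) = ((-23 + 2) - sqrt(170))*((-34 - 1*(-1)) + 587) = (-21 - sqrt(170))*((-34 + 1) + 587) = (-21 - sqrt(170))*(-33 + 587) = (-21 - sqrt(170))*554 = -11634 - 554*sqrt(170)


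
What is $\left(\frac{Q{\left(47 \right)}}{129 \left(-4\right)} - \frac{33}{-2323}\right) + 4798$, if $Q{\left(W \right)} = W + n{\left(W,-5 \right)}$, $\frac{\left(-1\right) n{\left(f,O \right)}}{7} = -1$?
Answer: $\frac{958516775}{199778} \approx 4797.9$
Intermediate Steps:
$n{\left(f,O \right)} = 7$ ($n{\left(f,O \right)} = \left(-7\right) \left(-1\right) = 7$)
$Q{\left(W \right)} = 7 + W$ ($Q{\left(W \right)} = W + 7 = 7 + W$)
$\left(\frac{Q{\left(47 \right)}}{129 \left(-4\right)} - \frac{33}{-2323}\right) + 4798 = \left(\frac{7 + 47}{129 \left(-4\right)} - \frac{33}{-2323}\right) + 4798 = \left(\frac{54}{-516} - - \frac{33}{2323}\right) + 4798 = \left(54 \left(- \frac{1}{516}\right) + \frac{33}{2323}\right) + 4798 = \left(- \frac{9}{86} + \frac{33}{2323}\right) + 4798 = - \frac{18069}{199778} + 4798 = \frac{958516775}{199778}$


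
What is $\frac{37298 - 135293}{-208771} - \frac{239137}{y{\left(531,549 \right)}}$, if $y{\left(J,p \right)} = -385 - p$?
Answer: $\frac{50016397957}{194992114} \approx 256.5$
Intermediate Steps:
$\frac{37298 - 135293}{-208771} - \frac{239137}{y{\left(531,549 \right)}} = \frac{37298 - 135293}{-208771} - \frac{239137}{-385 - 549} = \left(37298 - 135293\right) \left(- \frac{1}{208771}\right) - \frac{239137}{-385 - 549} = \left(-97995\right) \left(- \frac{1}{208771}\right) - \frac{239137}{-934} = \frac{97995}{208771} - - \frac{239137}{934} = \frac{97995}{208771} + \frac{239137}{934} = \frac{50016397957}{194992114}$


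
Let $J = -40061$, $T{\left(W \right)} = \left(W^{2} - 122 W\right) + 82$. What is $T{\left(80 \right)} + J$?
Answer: $-43339$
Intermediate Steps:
$T{\left(W \right)} = 82 + W^{2} - 122 W$
$T{\left(80 \right)} + J = \left(82 + 80^{2} - 9760\right) - 40061 = \left(82 + 6400 - 9760\right) - 40061 = -3278 - 40061 = -43339$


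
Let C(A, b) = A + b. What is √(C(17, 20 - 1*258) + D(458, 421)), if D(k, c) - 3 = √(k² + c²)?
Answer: √(-218 + √387005) ≈ 20.102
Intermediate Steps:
D(k, c) = 3 + √(c² + k²) (D(k, c) = 3 + √(k² + c²) = 3 + √(c² + k²))
√(C(17, 20 - 1*258) + D(458, 421)) = √((17 + (20 - 1*258)) + (3 + √(421² + 458²))) = √((17 + (20 - 258)) + (3 + √(177241 + 209764))) = √((17 - 238) + (3 + √387005)) = √(-221 + (3 + √387005)) = √(-218 + √387005)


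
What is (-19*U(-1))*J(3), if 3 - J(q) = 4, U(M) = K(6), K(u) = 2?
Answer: 38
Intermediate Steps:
U(M) = 2
J(q) = -1 (J(q) = 3 - 1*4 = 3 - 4 = -1)
(-19*U(-1))*J(3) = -19*2*(-1) = -38*(-1) = 38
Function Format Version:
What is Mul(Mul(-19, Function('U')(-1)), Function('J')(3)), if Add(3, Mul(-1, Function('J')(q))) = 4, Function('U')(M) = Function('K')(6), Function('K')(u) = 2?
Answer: 38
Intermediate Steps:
Function('U')(M) = 2
Function('J')(q) = -1 (Function('J')(q) = Add(3, Mul(-1, 4)) = Add(3, -4) = -1)
Mul(Mul(-19, Function('U')(-1)), Function('J')(3)) = Mul(Mul(-19, 2), -1) = Mul(-38, -1) = 38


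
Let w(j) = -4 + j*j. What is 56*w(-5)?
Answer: 1176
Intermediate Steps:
w(j) = -4 + j**2
56*w(-5) = 56*(-4 + (-5)**2) = 56*(-4 + 25) = 56*21 = 1176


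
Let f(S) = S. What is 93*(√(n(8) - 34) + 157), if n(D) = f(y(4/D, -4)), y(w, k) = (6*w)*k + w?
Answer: 14601 + 93*I*√182/2 ≈ 14601.0 + 627.32*I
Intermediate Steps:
y(w, k) = w + 6*k*w (y(w, k) = 6*k*w + w = w + 6*k*w)
n(D) = -92/D (n(D) = (4/D)*(1 + 6*(-4)) = (4/D)*(1 - 24) = (4/D)*(-23) = -92/D)
93*(√(n(8) - 34) + 157) = 93*(√(-92/8 - 34) + 157) = 93*(√(-92*⅛ - 34) + 157) = 93*(√(-23/2 - 34) + 157) = 93*(√(-91/2) + 157) = 93*(I*√182/2 + 157) = 93*(157 + I*√182/2) = 14601 + 93*I*√182/2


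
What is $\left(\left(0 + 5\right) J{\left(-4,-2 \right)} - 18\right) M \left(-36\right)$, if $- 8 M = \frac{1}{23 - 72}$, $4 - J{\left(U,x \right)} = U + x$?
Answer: $- \frac{144}{49} \approx -2.9388$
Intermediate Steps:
$J{\left(U,x \right)} = 4 - U - x$ ($J{\left(U,x \right)} = 4 - \left(U + x\right) = 4 - U - x$)
$M = \frac{1}{392}$ ($M = - \frac{1}{8 \left(23 - 72\right)} = - \frac{1}{8 \left(-49\right)} = \left(- \frac{1}{8}\right) \left(- \frac{1}{49}\right) = \frac{1}{392} \approx 0.002551$)
$\left(\left(0 + 5\right) J{\left(-4,-2 \right)} - 18\right) M \left(-36\right) = \left(\left(0 + 5\right) \left(4 - -4 - -2\right) - 18\right) \frac{1}{392} \left(-36\right) = \left(5 \left(4 + 4 + 2\right) - 18\right) \frac{1}{392} \left(-36\right) = \left(5 \cdot 10 - 18\right) \frac{1}{392} \left(-36\right) = \left(50 - 18\right) \frac{1}{392} \left(-36\right) = 32 \cdot \frac{1}{392} \left(-36\right) = \frac{4}{49} \left(-36\right) = - \frac{144}{49}$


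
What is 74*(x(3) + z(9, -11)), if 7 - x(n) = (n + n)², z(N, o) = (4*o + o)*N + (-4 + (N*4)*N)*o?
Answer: -299256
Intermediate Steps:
z(N, o) = o*(-4 + 4*N²) + 5*N*o (z(N, o) = (5*o)*N + (-4 + (4*N)*N)*o = 5*N*o + (-4 + 4*N²)*o = 5*N*o + o*(-4 + 4*N²) = o*(-4 + 4*N²) + 5*N*o)
x(n) = 7 - 4*n² (x(n) = 7 - (n + n)² = 7 - (2*n)² = 7 - 4*n²)
74*(x(3) + z(9, -11)) = 74*((7 - 4*3²) - 11*(-4 + 4*9² + 5*9)) = 74*((7 - 4*9) - 11*(-4 + 4*81 + 45)) = 74*((7 - 36) - 11*(-4 + 324 + 45)) = 74*(-29 - 11*365) = 74*(-29 - 4015) = 74*(-4044) = -299256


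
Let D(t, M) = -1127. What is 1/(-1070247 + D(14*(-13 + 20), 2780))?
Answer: -1/1071374 ≈ -9.3338e-7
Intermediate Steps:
1/(-1070247 + D(14*(-13 + 20), 2780)) = 1/(-1070247 - 1127) = 1/(-1071374) = -1/1071374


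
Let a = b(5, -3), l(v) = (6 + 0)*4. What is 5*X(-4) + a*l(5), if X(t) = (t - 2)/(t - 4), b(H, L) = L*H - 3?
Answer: -1713/4 ≈ -428.25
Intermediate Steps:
b(H, L) = -3 + H*L (b(H, L) = H*L - 3 = -3 + H*L)
X(t) = (-2 + t)/(-4 + t)
l(v) = 24 (l(v) = 6*4 = 24)
a = -18 (a = -3 + 5*(-3) = -3 - 15 = -18)
5*X(-4) + a*l(5) = 5*((-2 - 4)/(-4 - 4)) - 18*24 = 5*(-6/(-8)) - 432 = 5*(-⅛*(-6)) - 432 = 5*(¾) - 432 = 15/4 - 432 = -1713/4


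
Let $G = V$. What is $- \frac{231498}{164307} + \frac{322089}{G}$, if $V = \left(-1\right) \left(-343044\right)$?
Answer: $- \frac{226431817}{481748124} \approx -0.47002$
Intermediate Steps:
$V = 343044$
$G = 343044$
$- \frac{231498}{164307} + \frac{322089}{G} = - \frac{231498}{164307} + \frac{322089}{343044} = \left(-231498\right) \frac{1}{164307} + 322089 \cdot \frac{1}{343044} = - \frac{77166}{54769} + \frac{107363}{114348} = - \frac{226431817}{481748124}$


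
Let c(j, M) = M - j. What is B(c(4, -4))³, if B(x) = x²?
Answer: 262144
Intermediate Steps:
B(c(4, -4))³ = ((-4 - 1*4)²)³ = ((-4 - 4)²)³ = ((-8)²)³ = 64³ = 262144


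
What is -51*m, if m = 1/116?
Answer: -51/116 ≈ -0.43966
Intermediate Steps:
m = 1/116 ≈ 0.0086207
-51*m = -51*1/116 = -51/116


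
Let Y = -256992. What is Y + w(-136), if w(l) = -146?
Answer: -257138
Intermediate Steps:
Y + w(-136) = -256992 - 146 = -257138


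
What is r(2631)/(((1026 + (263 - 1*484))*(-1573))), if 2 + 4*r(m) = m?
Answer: -239/460460 ≈ -0.00051905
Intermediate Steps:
r(m) = -½ + m/4
r(2631)/(((1026 + (263 - 1*484))*(-1573))) = (-½ + (¼)*2631)/(((1026 + (263 - 1*484))*(-1573))) = (-½ + 2631/4)/(((1026 + (263 - 484))*(-1573))) = 2629/(4*(((1026 - 221)*(-1573)))) = 2629/(4*((805*(-1573)))) = (2629/4)/(-1266265) = (2629/4)*(-1/1266265) = -239/460460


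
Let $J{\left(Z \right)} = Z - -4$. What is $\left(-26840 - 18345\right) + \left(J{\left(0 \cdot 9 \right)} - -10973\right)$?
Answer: $-34208$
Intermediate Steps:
$J{\left(Z \right)} = 4 + Z$ ($J{\left(Z \right)} = Z + 4 = 4 + Z$)
$\left(-26840 - 18345\right) + \left(J{\left(0 \cdot 9 \right)} - -10973\right) = \left(-26840 - 18345\right) + \left(\left(4 + 0 \cdot 9\right) - -10973\right) = -45185 + \left(\left(4 + 0\right) + 10973\right) = -45185 + \left(4 + 10973\right) = -45185 + 10977 = -34208$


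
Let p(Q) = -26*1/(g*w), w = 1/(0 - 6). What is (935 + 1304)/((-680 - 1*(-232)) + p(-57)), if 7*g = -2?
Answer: -2239/994 ≈ -2.2525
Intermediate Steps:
g = -2/7 (g = (⅐)*(-2) = -2/7 ≈ -0.28571)
w = -⅙ (w = 1/(-6) = -⅙ ≈ -0.16667)
p(Q) = -546 (p(Q) = -26/((-2/7*(-⅙))) = -26/1/21 = -26*21 = -546)
(935 + 1304)/((-680 - 1*(-232)) + p(-57)) = (935 + 1304)/((-680 - 1*(-232)) - 546) = 2239/((-680 + 232) - 546) = 2239/(-448 - 546) = 2239/(-994) = 2239*(-1/994) = -2239/994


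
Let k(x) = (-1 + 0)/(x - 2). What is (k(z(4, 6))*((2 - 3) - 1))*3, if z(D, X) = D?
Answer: 3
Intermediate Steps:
k(x) = -1/(-2 + x)
(k(z(4, 6))*((2 - 3) - 1))*3 = ((-1/(-2 + 4))*((2 - 3) - 1))*3 = ((-1/2)*(-1 - 1))*3 = (-1*½*(-2))*3 = -½*(-2)*3 = 1*3 = 3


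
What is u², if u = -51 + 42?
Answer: 81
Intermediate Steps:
u = -9
u² = (-9)² = 81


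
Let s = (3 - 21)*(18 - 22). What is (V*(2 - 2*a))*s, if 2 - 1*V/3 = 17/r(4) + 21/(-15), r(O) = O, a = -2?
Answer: -5508/5 ≈ -1101.6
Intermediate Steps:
V = -51/20 (V = 6 - 3*(17/4 + 21/(-15)) = 6 - 3*(17*(1/4) + 21*(-1/15)) = 6 - 3*(17/4 - 7/5) = 6 - 3*57/20 = 6 - 171/20 = -51/20 ≈ -2.5500)
s = 72 (s = -18*(-4) = 72)
(V*(2 - 2*a))*s = -51*(2 - 2*(-2))/20*72 = -51*(2 + 4)/20*72 = -51/20*6*72 = -153/10*72 = -5508/5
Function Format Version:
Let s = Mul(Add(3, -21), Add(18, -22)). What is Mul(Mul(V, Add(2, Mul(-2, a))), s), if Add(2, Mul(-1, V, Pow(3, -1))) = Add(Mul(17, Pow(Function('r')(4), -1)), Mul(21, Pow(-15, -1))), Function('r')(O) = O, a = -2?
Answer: Rational(-5508, 5) ≈ -1101.6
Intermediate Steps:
V = Rational(-51, 20) (V = Add(6, Mul(-3, Add(Mul(17, Pow(4, -1)), Mul(21, Pow(-15, -1))))) = Add(6, Mul(-3, Add(Mul(17, Rational(1, 4)), Mul(21, Rational(-1, 15))))) = Add(6, Mul(-3, Add(Rational(17, 4), Rational(-7, 5)))) = Add(6, Mul(-3, Rational(57, 20))) = Add(6, Rational(-171, 20)) = Rational(-51, 20) ≈ -2.5500)
s = 72 (s = Mul(-18, -4) = 72)
Mul(Mul(V, Add(2, Mul(-2, a))), s) = Mul(Mul(Rational(-51, 20), Add(2, Mul(-2, -2))), 72) = Mul(Mul(Rational(-51, 20), Add(2, 4)), 72) = Mul(Mul(Rational(-51, 20), 6), 72) = Mul(Rational(-153, 10), 72) = Rational(-5508, 5)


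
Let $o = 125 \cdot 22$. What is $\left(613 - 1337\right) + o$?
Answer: $2026$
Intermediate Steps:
$o = 2750$
$\left(613 - 1337\right) + o = \left(613 - 1337\right) + 2750 = -724 + 2750 = 2026$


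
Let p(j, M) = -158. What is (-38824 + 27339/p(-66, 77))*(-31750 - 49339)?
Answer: 499632387259/158 ≈ 3.1622e+9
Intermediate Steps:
(-38824 + 27339/p(-66, 77))*(-31750 - 49339) = (-38824 + 27339/(-158))*(-31750 - 49339) = (-38824 + 27339*(-1/158))*(-81089) = (-38824 - 27339/158)*(-81089) = -6161531/158*(-81089) = 499632387259/158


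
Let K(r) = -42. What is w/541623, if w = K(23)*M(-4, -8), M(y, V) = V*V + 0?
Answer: -896/180541 ≈ -0.0049629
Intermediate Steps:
M(y, V) = V² (M(y, V) = V² + 0 = V²)
w = -2688 (w = -42*(-8)² = -42*64 = -2688)
w/541623 = -2688/541623 = -2688*1/541623 = -896/180541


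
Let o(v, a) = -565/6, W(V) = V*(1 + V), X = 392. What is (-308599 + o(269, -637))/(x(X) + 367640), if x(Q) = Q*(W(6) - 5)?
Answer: -1852159/2292864 ≈ -0.80779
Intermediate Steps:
o(v, a) = -565/6 (o(v, a) = -565*1/6 = -565/6)
x(Q) = 37*Q (x(Q) = Q*(6*(1 + 6) - 5) = Q*(6*7 - 5) = Q*(42 - 5) = Q*37 = 37*Q)
(-308599 + o(269, -637))/(x(X) + 367640) = (-308599 - 565/6)/(37*392 + 367640) = -1852159/(6*(14504 + 367640)) = -1852159/6/382144 = -1852159/6*1/382144 = -1852159/2292864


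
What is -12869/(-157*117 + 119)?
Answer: 12869/18250 ≈ 0.70515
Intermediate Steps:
-12869/(-157*117 + 119) = -12869/(-18369 + 119) = -12869/(-18250) = -12869*(-1/18250) = 12869/18250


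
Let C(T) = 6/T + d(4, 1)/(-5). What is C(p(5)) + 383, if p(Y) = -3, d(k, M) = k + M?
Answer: 380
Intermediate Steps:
d(k, M) = M + k
C(T) = -1 + 6/T (C(T) = 6/T + (1 + 4)/(-5) = 6/T + 5*(-⅕) = 6/T - 1 = -1 + 6/T)
C(p(5)) + 383 = (6 - 1*(-3))/(-3) + 383 = -(6 + 3)/3 + 383 = -⅓*9 + 383 = -3 + 383 = 380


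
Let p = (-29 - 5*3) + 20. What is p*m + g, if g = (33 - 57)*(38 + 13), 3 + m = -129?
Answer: 1944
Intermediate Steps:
m = -132 (m = -3 - 129 = -132)
g = -1224 (g = -24*51 = -1224)
p = -24 (p = (-29 - 15) + 20 = -44 + 20 = -24)
p*m + g = -24*(-132) - 1224 = 3168 - 1224 = 1944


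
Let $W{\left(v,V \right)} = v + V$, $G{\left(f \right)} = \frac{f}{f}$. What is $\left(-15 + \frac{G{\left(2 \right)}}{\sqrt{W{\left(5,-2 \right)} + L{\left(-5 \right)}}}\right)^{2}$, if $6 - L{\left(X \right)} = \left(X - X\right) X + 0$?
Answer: $\frac{1936}{9} \approx 215.11$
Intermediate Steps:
$L{\left(X \right)} = 6$ ($L{\left(X \right)} = 6 - \left(\left(X - X\right) X + 0\right) = 6 - \left(0 X + 0\right) = 6 - \left(0 + 0\right) = 6 - 0 = 6 + 0 = 6$)
$G{\left(f \right)} = 1$
$W{\left(v,V \right)} = V + v$
$\left(-15 + \frac{G{\left(2 \right)}}{\sqrt{W{\left(5,-2 \right)} + L{\left(-5 \right)}}}\right)^{2} = \left(-15 + 1 \frac{1}{\sqrt{\left(-2 + 5\right) + 6}}\right)^{2} = \left(-15 + 1 \frac{1}{\sqrt{3 + 6}}\right)^{2} = \left(-15 + 1 \frac{1}{\sqrt{9}}\right)^{2} = \left(-15 + 1 \cdot \frac{1}{3}\right)^{2} = \left(-15 + \frac{1}{3}\right)^{2} = \left(- \frac{44}{3}\right)^{2} = \frac{1936}{9}$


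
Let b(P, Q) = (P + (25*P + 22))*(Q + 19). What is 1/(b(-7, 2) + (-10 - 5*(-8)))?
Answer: -1/3330 ≈ -0.00030030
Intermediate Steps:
b(P, Q) = (19 + Q)*(22 + 26*P) (b(P, Q) = (P + (22 + 25*P))*(19 + Q) = (22 + 26*P)*(19 + Q) = (19 + Q)*(22 + 26*P))
1/(b(-7, 2) + (-10 - 5*(-8))) = 1/((418 + 22*2 + 494*(-7) + 26*(-7)*2) + (-10 - 5*(-8))) = 1/((418 + 44 - 3458 - 364) + (-10 + 40)) = 1/(-3360 + 30) = 1/(-3330) = -1/3330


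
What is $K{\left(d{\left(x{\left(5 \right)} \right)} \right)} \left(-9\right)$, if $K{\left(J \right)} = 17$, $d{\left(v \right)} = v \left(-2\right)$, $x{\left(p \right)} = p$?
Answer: $-153$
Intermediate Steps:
$d{\left(v \right)} = - 2 v$
$K{\left(d{\left(x{\left(5 \right)} \right)} \right)} \left(-9\right) = 17 \left(-9\right) = -153$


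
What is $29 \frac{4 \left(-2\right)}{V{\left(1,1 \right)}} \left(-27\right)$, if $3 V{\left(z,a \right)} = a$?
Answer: $18792$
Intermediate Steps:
$V{\left(z,a \right)} = \frac{a}{3}$
$29 \frac{4 \left(-2\right)}{V{\left(1,1 \right)}} \left(-27\right) = 29 \frac{4 \left(-2\right)}{\frac{1}{3} \cdot 1} \left(-27\right) = 29 \left(- 8 \frac{1}{\frac{1}{3}}\right) \left(-27\right) = 29 \left(\left(-8\right) 3\right) \left(-27\right) = 29 \left(-24\right) \left(-27\right) = \left(-696\right) \left(-27\right) = 18792$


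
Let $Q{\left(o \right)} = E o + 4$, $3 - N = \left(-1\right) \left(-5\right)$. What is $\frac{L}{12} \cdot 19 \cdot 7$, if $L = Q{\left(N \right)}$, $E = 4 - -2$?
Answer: $- \frac{266}{3} \approx -88.667$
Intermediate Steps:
$N = -2$ ($N = 3 - \left(-1\right) \left(-5\right) = 3 - 5 = -2$)
$E = 6$ ($E = 4 + 2 = 6$)
$Q{\left(o \right)} = 4 + 6 o$ ($Q{\left(o \right)} = 6 o + 4 = 4 + 6 o$)
$L = -8$ ($L = 4 + 6 \left(-2\right) = 4 - 12 = -8$)
$\frac{L}{12} \cdot 19 \cdot 7 = - \frac{8}{12} \cdot 19 \cdot 7 = \left(-8\right) \frac{1}{12} \cdot 19 \cdot 7 = \left(- \frac{2}{3}\right) 19 \cdot 7 = \left(- \frac{38}{3}\right) 7 = - \frac{266}{3}$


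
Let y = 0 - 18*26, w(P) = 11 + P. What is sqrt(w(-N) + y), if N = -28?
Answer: I*sqrt(429) ≈ 20.712*I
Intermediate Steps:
y = -468 (y = 0 - 468 = -468)
sqrt(w(-N) + y) = sqrt((11 - 1*(-28)) - 468) = sqrt((11 + 28) - 468) = sqrt(39 - 468) = sqrt(-429) = I*sqrt(429)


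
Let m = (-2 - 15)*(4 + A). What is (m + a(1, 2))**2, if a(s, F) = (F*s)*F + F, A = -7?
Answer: 3249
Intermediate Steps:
a(s, F) = F + s*F**2 (a(s, F) = s*F**2 + F = F + s*F**2)
m = 51 (m = (-2 - 15)*(4 - 7) = -17*(-3) = 51)
(m + a(1, 2))**2 = (51 + 2*(1 + 2*1))**2 = (51 + 2*(1 + 2))**2 = (51 + 2*3)**2 = (51 + 6)**2 = 57**2 = 3249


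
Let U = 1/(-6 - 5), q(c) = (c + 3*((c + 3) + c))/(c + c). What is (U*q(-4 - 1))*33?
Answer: -39/5 ≈ -7.8000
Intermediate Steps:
q(c) = (9 + 7*c)/(2*c) (q(c) = (c + 3*((3 + c) + c))/((2*c)) = (c + 3*(3 + 2*c))*(1/(2*c)) = (c + (9 + 6*c))*(1/(2*c)) = (9 + 7*c)*(1/(2*c)) = (9 + 7*c)/(2*c))
U = -1/11 (U = 1/(-11) = -1/11 ≈ -0.090909)
(U*q(-4 - 1))*33 = -(9 + 7*(-4 - 1))/(22*(-4 - 1))*33 = -(9 + 7*(-5))/(22*(-5))*33 = -(-1)*(9 - 35)/(22*5)*33 = -(-1)*(-26)/(22*5)*33 = -1/11*13/5*33 = -13/55*33 = -39/5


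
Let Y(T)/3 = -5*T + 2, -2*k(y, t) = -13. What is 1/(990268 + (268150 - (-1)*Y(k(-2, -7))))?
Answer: 2/2516653 ≈ 7.9471e-7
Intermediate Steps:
k(y, t) = 13/2 (k(y, t) = -½*(-13) = 13/2)
Y(T) = 6 - 15*T (Y(T) = 3*(-5*T + 2) = 3*(2 - 5*T) = 6 - 15*T)
1/(990268 + (268150 - (-1)*Y(k(-2, -7)))) = 1/(990268 + (268150 - (-1)*(6 - 15*13/2))) = 1/(990268 + (268150 - (-1)*(6 - 195/2))) = 1/(990268 + (268150 - (-1)*(-183)/2)) = 1/(990268 + (268150 - 1*183/2)) = 1/(990268 + (268150 - 183/2)) = 1/(990268 + 536117/2) = 1/(2516653/2) = 2/2516653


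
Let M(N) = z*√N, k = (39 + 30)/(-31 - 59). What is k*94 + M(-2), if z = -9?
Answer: -1081/15 - 9*I*√2 ≈ -72.067 - 12.728*I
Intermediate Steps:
k = -23/30 (k = 69/(-90) = 69*(-1/90) = -23/30 ≈ -0.76667)
M(N) = -9*√N
k*94 + M(-2) = -23/30*94 - 9*I*√2 = -1081/15 - 9*I*√2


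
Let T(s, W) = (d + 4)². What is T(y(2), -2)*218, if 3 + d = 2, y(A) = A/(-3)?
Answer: 1962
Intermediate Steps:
y(A) = -A/3 (y(A) = A*(-⅓) = -A/3)
d = -1 (d = -3 + 2 = -1)
T(s, W) = 9 (T(s, W) = (-1 + 4)² = 3² = 9)
T(y(2), -2)*218 = 9*218 = 1962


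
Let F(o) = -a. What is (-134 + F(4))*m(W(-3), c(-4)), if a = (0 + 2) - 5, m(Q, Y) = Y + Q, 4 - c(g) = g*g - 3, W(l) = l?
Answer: 1572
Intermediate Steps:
c(g) = 7 - g**2 (c(g) = 4 - (g*g - 3) = 4 - (g**2 - 3) = 4 - (-3 + g**2) = 4 + (3 - g**2) = 7 - g**2)
m(Q, Y) = Q + Y
a = -3 (a = 2 - 5 = -3)
F(o) = 3 (F(o) = -1*(-3) = 3)
(-134 + F(4))*m(W(-3), c(-4)) = (-134 + 3)*(-3 + (7 - 1*(-4)**2)) = -131*(-3 + (7 - 1*16)) = -131*(-3 + (7 - 16)) = -131*(-3 - 9) = -131*(-12) = 1572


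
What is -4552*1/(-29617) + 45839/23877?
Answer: 209471681/101023587 ≈ 2.0735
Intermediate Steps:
-4552*1/(-29617) + 45839/23877 = -4552*(-1/29617) + 45839*(1/23877) = 4552/29617 + 45839/23877 = 209471681/101023587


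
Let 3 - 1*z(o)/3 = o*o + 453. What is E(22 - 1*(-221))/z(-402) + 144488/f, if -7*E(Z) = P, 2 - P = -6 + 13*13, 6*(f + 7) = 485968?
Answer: 210728137019/118119378006 ≈ 1.7840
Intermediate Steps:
f = 242963/3 (f = -7 + (⅙)*485968 = -7 + 242984/3 = 242963/3 ≈ 80988.)
z(o) = -1350 - 3*o² (z(o) = 9 - 3*(o*o + 453) = 9 - 3*(o² + 453) = 9 - 3*(453 + o²) = 9 + (-1359 - 3*o²) = -1350 - 3*o²)
P = -161 (P = 2 - (-6 + 13*13) = 2 - (-6 + 169) = 2 - 1*163 = 2 - 163 = -161)
E(Z) = 23 (E(Z) = -⅐*(-161) = 23)
E(22 - 1*(-221))/z(-402) + 144488/f = 23/(-1350 - 3*(-402)²) + 144488/(242963/3) = 23/(-1350 - 3*161604) + 144488*(3/242963) = 23/(-1350 - 484812) + 433464/242963 = 23/(-486162) + 433464/242963 = 23*(-1/486162) + 433464/242963 = -23/486162 + 433464/242963 = 210728137019/118119378006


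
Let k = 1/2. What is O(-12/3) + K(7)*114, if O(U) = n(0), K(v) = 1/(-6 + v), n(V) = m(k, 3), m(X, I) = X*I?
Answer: 231/2 ≈ 115.50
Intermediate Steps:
k = ½ ≈ 0.50000
m(X, I) = I*X
n(V) = 3/2 (n(V) = 3*(½) = 3/2)
O(U) = 3/2
O(-12/3) + K(7)*114 = 3/2 + 114/(-6 + 7) = 3/2 + 114/1 = 3/2 + 1*114 = 3/2 + 114 = 231/2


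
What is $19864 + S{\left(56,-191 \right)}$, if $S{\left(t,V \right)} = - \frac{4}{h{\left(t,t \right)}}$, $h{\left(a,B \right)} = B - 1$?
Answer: $\frac{1092516}{55} \approx 19864.0$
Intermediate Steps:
$h{\left(a,B \right)} = -1 + B$ ($h{\left(a,B \right)} = B - 1 = -1 + B$)
$S{\left(t,V \right)} = - \frac{4}{-1 + t}$
$19864 + S{\left(56,-191 \right)} = 19864 - \frac{4}{-1 + 56} = 19864 - \frac{4}{55} = \frac{1092516}{55}$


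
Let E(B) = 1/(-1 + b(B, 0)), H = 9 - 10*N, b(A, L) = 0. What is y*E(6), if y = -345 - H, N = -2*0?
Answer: 354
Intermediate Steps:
N = 0
H = 9 (H = 9 - 10*0 = 9 + 0 = 9)
y = -354 (y = -345 - 1*9 = -345 - 9 = -354)
E(B) = -1 (E(B) = 1/(-1 + 0) = 1/(-1) = -1)
y*E(6) = -354*(-1) = 354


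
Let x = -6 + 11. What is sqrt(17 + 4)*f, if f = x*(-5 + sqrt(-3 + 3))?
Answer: -25*sqrt(21) ≈ -114.56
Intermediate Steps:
x = 5
f = -25 (f = 5*(-5 + sqrt(-3 + 3)) = 5*(-5 + sqrt(0)) = 5*(-5 + 0) = 5*(-5) = -25)
sqrt(17 + 4)*f = sqrt(17 + 4)*(-25) = sqrt(21)*(-25) = -25*sqrt(21)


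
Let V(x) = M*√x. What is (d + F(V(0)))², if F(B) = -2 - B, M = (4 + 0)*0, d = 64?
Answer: 3844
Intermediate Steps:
M = 0 (M = 4*0 = 0)
V(x) = 0 (V(x) = 0*√x = 0)
(d + F(V(0)))² = (64 + (-2 - 1*0))² = (64 + (-2 + 0))² = (64 - 2)² = 62² = 3844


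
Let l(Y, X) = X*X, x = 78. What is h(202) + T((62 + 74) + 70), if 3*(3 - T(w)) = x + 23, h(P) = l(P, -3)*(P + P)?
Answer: 10816/3 ≈ 3605.3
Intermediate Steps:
l(Y, X) = X**2
h(P) = 18*P (h(P) = (-3)**2*(P + P) = 9*(2*P) = 18*P)
T(w) = -92/3 (T(w) = 3 - (78 + 23)/3 = 3 - 1/3*101 = 3 - 101/3 = -92/3)
h(202) + T((62 + 74) + 70) = 18*202 - 92/3 = 3636 - 92/3 = 10816/3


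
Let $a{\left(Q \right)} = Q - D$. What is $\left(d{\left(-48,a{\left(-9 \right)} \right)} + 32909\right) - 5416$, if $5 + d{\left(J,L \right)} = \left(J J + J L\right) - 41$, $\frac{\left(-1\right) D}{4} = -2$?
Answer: $30567$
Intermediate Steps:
$D = 8$ ($D = \left(-4\right) \left(-2\right) = 8$)
$a{\left(Q \right)} = -8 + Q$ ($a{\left(Q \right)} = Q - 8 = -8 + Q$)
$d{\left(J,L \right)} = -46 + J^{2} + J L$ ($d{\left(J,L \right)} = -5 - \left(41 - J J - J L\right) = -5 - \left(41 - J^{2} - J L\right) = -5 + \left(-41 + J^{2} + J L\right) = -46 + J^{2} + J L$)
$\left(d{\left(-48,a{\left(-9 \right)} \right)} + 32909\right) - 5416 = \left(\left(-46 + \left(-48\right)^{2} - 48 \left(-8 - 9\right)\right) + 32909\right) - 5416 = \left(\left(-46 + 2304 - -816\right) + 32909\right) - 5416 = \left(\left(-46 + 2304 + 816\right) + 32909\right) - 5416 = \left(3074 + 32909\right) - 5416 = 35983 - 5416 = 30567$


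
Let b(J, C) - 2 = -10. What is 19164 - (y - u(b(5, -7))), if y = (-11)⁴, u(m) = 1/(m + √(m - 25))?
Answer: 438723/97 - I*√33/97 ≈ 4522.9 - 0.059222*I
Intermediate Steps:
b(J, C) = -8 (b(J, C) = 2 - 10 = -8)
u(m) = 1/(m + √(-25 + m))
y = 14641
19164 - (y - u(b(5, -7))) = 19164 - (14641 - 1/(-8 + √(-25 - 8))) = 19164 - (14641 - 1/(-8 + √(-33))) = 19164 - (14641 - 1/(-8 + I*√33)) = 19164 + (-14641 + 1/(-8 + I*√33)) = 4523 + 1/(-8 + I*√33)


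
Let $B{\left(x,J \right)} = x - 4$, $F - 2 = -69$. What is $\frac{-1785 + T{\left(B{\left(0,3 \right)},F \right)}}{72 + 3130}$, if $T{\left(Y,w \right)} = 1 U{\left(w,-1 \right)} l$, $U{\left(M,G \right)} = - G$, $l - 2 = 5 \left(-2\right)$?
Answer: $- \frac{1793}{3202} \approx -0.55996$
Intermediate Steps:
$l = -8$ ($l = 2 + 5 \left(-2\right) = 2 - 10 = -8$)
$F = -67$ ($F = 2 - 69 = -67$)
$B{\left(x,J \right)} = -4 + x$
$T{\left(Y,w \right)} = -8$ ($T{\left(Y,w \right)} = 1 \left(\left(-1\right) \left(-1\right)\right) \left(-8\right) = 1 \cdot 1 \left(-8\right) = 1 \left(-8\right) = -8$)
$\frac{-1785 + T{\left(B{\left(0,3 \right)},F \right)}}{72 + 3130} = \frac{-1785 - 8}{72 + 3130} = - \frac{1793}{3202}$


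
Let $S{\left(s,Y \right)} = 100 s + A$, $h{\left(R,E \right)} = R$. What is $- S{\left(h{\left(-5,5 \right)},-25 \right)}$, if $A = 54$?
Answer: $446$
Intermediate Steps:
$S{\left(s,Y \right)} = 54 + 100 s$ ($S{\left(s,Y \right)} = 100 s + 54 = 54 + 100 s$)
$- S{\left(h{\left(-5,5 \right)},-25 \right)} = - (54 + 100 \left(-5\right)) = - (54 - 500) = \left(-1\right) \left(-446\right) = 446$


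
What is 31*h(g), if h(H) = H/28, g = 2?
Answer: 31/14 ≈ 2.2143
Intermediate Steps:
h(H) = H/28 (h(H) = H*(1/28) = H/28)
31*h(g) = 31*((1/28)*2) = 31*(1/14) = 31/14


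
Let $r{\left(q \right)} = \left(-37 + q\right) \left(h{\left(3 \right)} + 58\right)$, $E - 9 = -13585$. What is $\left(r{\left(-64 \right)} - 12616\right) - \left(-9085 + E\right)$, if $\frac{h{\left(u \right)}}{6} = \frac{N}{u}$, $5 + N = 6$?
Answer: $3985$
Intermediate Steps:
$E = -13576$ ($E = 9 - 13585 = -13576$)
$N = 1$ ($N = -5 + 6 = 1$)
$h{\left(u \right)} = \frac{6}{u}$ ($h{\left(u \right)} = 6 \cdot 1 \frac{1}{u} = \frac{6}{u}$)
$r{\left(q \right)} = -2220 + 60 q$ ($r{\left(q \right)} = \left(-37 + q\right) \left(\frac{6}{3} + 58\right) = \left(-37 + q\right) \left(6 \cdot \frac{1}{3} + 58\right) = \left(-37 + q\right) \left(2 + 58\right) = \left(-37 + q\right) 60 = -2220 + 60 q$)
$\left(r{\left(-64 \right)} - 12616\right) - \left(-9085 + E\right) = \left(\left(-2220 + 60 \left(-64\right)\right) - 12616\right) + \left(9085 - -13576\right) = \left(\left(-2220 - 3840\right) - 12616\right) + \left(9085 + 13576\right) = \left(-6060 - 12616\right) + 22661 = -18676 + 22661 = 3985$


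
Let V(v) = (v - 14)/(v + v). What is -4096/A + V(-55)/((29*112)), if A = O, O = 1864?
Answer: -182911283/83246240 ≈ -2.1972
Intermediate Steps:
V(v) = (-14 + v)/(2*v) (V(v) = (-14 + v)/((2*v)) = (-14 + v)*(1/(2*v)) = (-14 + v)/(2*v))
A = 1864
-4096/A + V(-55)/((29*112)) = -4096/1864 + ((1/2)*(-14 - 55)/(-55))/((29*112)) = -4096*1/1864 + ((1/2)*(-1/55)*(-69))/3248 = -512/233 + (69/110)*(1/3248) = -512/233 + 69/357280 = -182911283/83246240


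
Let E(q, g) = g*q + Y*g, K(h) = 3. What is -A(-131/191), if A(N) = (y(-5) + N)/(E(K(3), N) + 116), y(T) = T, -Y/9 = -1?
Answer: 543/10292 ≈ 0.052759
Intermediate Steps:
Y = 9 (Y = -9*(-1) = 9)
E(q, g) = 9*g + g*q (E(q, g) = g*q + 9*g = 9*g + g*q)
A(N) = (-5 + N)/(116 + 12*N) (A(N) = (-5 + N)/(N*(9 + 3) + 116) = (-5 + N)/(N*12 + 116) = (-5 + N)/(12*N + 116) = (-5 + N)/(116 + 12*N))
-A(-131/191) = -(-5 - 131/191)/(4*(29 + 3*(-131/191))) = -(-1086)/(4*(29 - 393/191)*191) = -(-1086)/(4*5146/191*191) = -191*(-1086)/(4*5146*191) = -1*(-543/10292) = 543/10292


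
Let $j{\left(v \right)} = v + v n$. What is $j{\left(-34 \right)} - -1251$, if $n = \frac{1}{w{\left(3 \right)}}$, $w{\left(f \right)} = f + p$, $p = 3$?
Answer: $\frac{3634}{3} \approx 1211.3$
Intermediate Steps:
$w{\left(f \right)} = 3 + f$ ($w{\left(f \right)} = f + 3 = 3 + f$)
$n = \frac{1}{6}$ ($n = \frac{1}{3 + 3} = \frac{1}{6} \approx 0.16667$)
$j{\left(v \right)} = \frac{7 v}{6}$ ($j{\left(v \right)} = v + v \frac{1}{6} = v + \frac{v}{6} = \frac{7 v}{6}$)
$j{\left(-34 \right)} - -1251 = \frac{7}{6} \left(-34\right) - -1251 = - \frac{119}{3} + 1251 = \frac{3634}{3}$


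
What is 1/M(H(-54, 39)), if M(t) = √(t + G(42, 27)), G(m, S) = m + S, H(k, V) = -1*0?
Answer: √69/69 ≈ 0.12039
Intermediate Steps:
H(k, V) = 0
G(m, S) = S + m
M(t) = √(69 + t) (M(t) = √(t + (27 + 42)) = √(t + 69) = √(69 + t))
1/M(H(-54, 39)) = 1/(√(69 + 0)) = 1/(√69) = √69/69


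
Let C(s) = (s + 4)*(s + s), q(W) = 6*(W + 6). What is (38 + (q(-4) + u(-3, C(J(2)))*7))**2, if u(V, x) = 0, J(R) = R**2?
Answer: 2500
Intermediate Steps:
q(W) = 36 + 6*W (q(W) = 6*(6 + W) = 36 + 6*W)
C(s) = 2*s*(4 + s) (C(s) = (4 + s)*(2*s) = 2*s*(4 + s))
(38 + (q(-4) + u(-3, C(J(2)))*7))**2 = (38 + ((36 + 6*(-4)) + 0*7))**2 = (38 + ((36 - 24) + 0))**2 = (38 + (12 + 0))**2 = (38 + 12)**2 = 50**2 = 2500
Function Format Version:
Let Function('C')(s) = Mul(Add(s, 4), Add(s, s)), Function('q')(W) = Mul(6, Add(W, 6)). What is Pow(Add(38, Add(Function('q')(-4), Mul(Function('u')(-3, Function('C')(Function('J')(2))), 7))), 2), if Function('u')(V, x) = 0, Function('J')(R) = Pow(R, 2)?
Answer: 2500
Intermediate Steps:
Function('q')(W) = Add(36, Mul(6, W)) (Function('q')(W) = Mul(6, Add(6, W)) = Add(36, Mul(6, W)))
Function('C')(s) = Mul(2, s, Add(4, s)) (Function('C')(s) = Mul(Add(4, s), Mul(2, s)) = Mul(2, s, Add(4, s)))
Pow(Add(38, Add(Function('q')(-4), Mul(Function('u')(-3, Function('C')(Function('J')(2))), 7))), 2) = Pow(Add(38, Add(Add(36, Mul(6, -4)), Mul(0, 7))), 2) = Pow(Add(38, Add(Add(36, -24), 0)), 2) = Pow(Add(38, Add(12, 0)), 2) = Pow(Add(38, 12), 2) = Pow(50, 2) = 2500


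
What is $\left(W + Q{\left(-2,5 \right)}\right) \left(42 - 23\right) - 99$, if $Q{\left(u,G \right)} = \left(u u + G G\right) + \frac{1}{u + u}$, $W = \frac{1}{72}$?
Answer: $\frac{32221}{72} \approx 447.51$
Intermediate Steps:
$W = \frac{1}{72} \approx 0.013889$
$Q{\left(u,G \right)} = G^{2} + u^{2} + \frac{1}{2 u}$ ($Q{\left(u,G \right)} = \left(u^{2} + G^{2}\right) + \frac{1}{2 u} = \left(G^{2} + u^{2}\right) + \frac{1}{2 u} = G^{2} + u^{2} + \frac{1}{2 u}$)
$\left(W + Q{\left(-2,5 \right)}\right) \left(42 - 23\right) - 99 = \left(\frac{1}{72} + \left(5^{2} + \left(-2\right)^{2} + \frac{1}{2 \left(-2\right)}\right)\right) \left(42 - 23\right) - 99 = \left(\frac{1}{72} + \left(25 + 4 + \frac{1}{2} \left(- \frac{1}{2}\right)\right)\right) \left(42 - 23\right) - 99 = \left(\frac{1}{72} + \left(25 + 4 - \frac{1}{4}\right)\right) 19 - 99 = \left(\frac{1}{72} + \frac{115}{4}\right) 19 - 99 = \frac{2071}{72} \cdot 19 - 99 = \frac{39349}{72} - 99 = \frac{32221}{72}$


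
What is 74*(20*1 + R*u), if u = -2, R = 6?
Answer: 592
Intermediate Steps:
74*(20*1 + R*u) = 74*(20*1 + 6*(-2)) = 74*(20 - 12) = 74*8 = 592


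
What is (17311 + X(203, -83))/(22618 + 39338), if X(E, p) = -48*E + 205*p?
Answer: -2362/15489 ≈ -0.15250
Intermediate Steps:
(17311 + X(203, -83))/(22618 + 39338) = (17311 + (-48*203 + 205*(-83)))/(22618 + 39338) = (17311 + (-9744 - 17015))/61956 = (17311 - 26759)*(1/61956) = -9448*1/61956 = -2362/15489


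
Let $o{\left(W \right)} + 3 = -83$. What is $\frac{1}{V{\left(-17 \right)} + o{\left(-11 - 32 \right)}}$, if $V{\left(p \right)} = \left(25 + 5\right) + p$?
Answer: $- \frac{1}{73} \approx -0.013699$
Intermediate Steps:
$o{\left(W \right)} = -86$ ($o{\left(W \right)} = -3 - 83 = -86$)
$V{\left(p \right)} = 30 + p$
$\frac{1}{V{\left(-17 \right)} + o{\left(-11 - 32 \right)}} = \frac{1}{\left(30 - 17\right) - 86} = \frac{1}{13 - 86} = \frac{1}{-73} = - \frac{1}{73}$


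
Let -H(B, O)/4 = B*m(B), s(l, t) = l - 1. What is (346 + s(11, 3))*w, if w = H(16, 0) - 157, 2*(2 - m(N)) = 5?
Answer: -44500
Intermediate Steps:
s(l, t) = -1 + l
m(N) = -½ (m(N) = 2 - ½*5 = 2 - 5/2 = -½)
H(B, O) = 2*B (H(B, O) = -4*B*(-1)/2 = -(-2)*B = 2*B)
w = -125 (w = 2*16 - 157 = 32 - 157 = -125)
(346 + s(11, 3))*w = (346 + (-1 + 11))*(-125) = (346 + 10)*(-125) = 356*(-125) = -44500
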